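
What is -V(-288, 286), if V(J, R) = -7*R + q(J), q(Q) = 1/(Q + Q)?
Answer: 1153153/576 ≈ 2002.0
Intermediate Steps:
q(Q) = 1/(2*Q)
V(J, R) = 1/(2*J) - 7*R (V(J, R) = -7*R + 1/(2*J) = 1/(2*J) - 7*R)
-V(-288, 286) = -((½)/(-288) - 7*286) = -((½)*(-1/288) - 2002) = -(-1/576 - 2002) = -1*(-1153153/576) = 1153153/576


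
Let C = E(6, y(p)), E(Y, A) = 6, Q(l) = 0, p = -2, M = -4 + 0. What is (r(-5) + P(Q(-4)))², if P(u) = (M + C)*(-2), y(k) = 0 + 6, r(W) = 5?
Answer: 1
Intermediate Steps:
M = -4
y(k) = 6
C = 6
P(u) = -4 (P(u) = (-4 + 6)*(-2) = 2*(-2) = -4)
(r(-5) + P(Q(-4)))² = (5 - 4)² = 1² = 1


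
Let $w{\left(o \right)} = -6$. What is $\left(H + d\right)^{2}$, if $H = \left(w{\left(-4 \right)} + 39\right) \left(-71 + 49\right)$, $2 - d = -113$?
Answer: $373321$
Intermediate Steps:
$d = 115$ ($d = 2 - -113 = 2 + 113 = 115$)
$H = -726$ ($H = \left(-6 + 39\right) \left(-71 + 49\right) = 33 \left(-22\right) = -726$)
$\left(H + d\right)^{2} = \left(-726 + 115\right)^{2} = \left(-611\right)^{2} = 373321$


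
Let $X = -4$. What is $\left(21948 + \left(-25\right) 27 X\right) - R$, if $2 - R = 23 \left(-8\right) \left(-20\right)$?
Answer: $28326$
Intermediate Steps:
$R = -3678$ ($R = 2 - 23 \left(-8\right) \left(-20\right) = 2 - \left(-184\right) \left(-20\right) = 2 - 3680 = -3678$)
$\left(21948 + \left(-25\right) 27 X\right) - R = \left(21948 + \left(-25\right) 27 \left(-4\right)\right) - -3678 = \left(21948 - -2700\right) + 3678 = \left(21948 + 2700\right) + 3678 = 24648 + 3678 = 28326$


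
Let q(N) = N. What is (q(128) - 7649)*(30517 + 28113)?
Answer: -440956230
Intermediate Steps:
(q(128) - 7649)*(30517 + 28113) = (128 - 7649)*(30517 + 28113) = -7521*58630 = -440956230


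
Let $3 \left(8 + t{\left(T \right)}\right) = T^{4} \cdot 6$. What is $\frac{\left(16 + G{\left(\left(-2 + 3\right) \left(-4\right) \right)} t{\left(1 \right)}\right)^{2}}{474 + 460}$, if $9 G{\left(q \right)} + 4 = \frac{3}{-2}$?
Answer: $\frac{3481}{8406} \approx 0.41411$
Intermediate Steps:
$G{\left(q \right)} = - \frac{11}{18}$ ($G{\left(q \right)} = - \frac{4}{9} + \frac{3 \frac{1}{-2}}{9} = - \frac{4}{9} + \frac{3 \left(- \frac{1}{2}\right)}{9} = - \frac{4}{9} + \frac{1}{9} \left(- \frac{3}{2}\right) = - \frac{4}{9} - \frac{1}{6} = - \frac{11}{18}$)
$t{\left(T \right)} = -8 + 2 T^{4}$ ($t{\left(T \right)} = -8 + \frac{T^{4} \cdot 6}{3} = -8 + \frac{6 T^{4}}{3} = -8 + 2 T^{4}$)
$\frac{\left(16 + G{\left(\left(-2 + 3\right) \left(-4\right) \right)} t{\left(1 \right)}\right)^{2}}{474 + 460} = \frac{\left(16 - \frac{11 \left(-8 + 2 \cdot 1^{4}\right)}{18}\right)^{2}}{474 + 460} = \frac{\left(16 - \frac{11 \left(-8 + 2 \cdot 1\right)}{18}\right)^{2}}{934} = \left(16 - \frac{11 \left(-8 + 2\right)}{18}\right)^{2} \cdot \frac{1}{934} = \left(16 - - \frac{11}{3}\right)^{2} \cdot \frac{1}{934} = \left(16 + \frac{11}{3}\right)^{2} \cdot \frac{1}{934} = \left(\frac{59}{3}\right)^{2} \cdot \frac{1}{934} = \frac{3481}{9} \cdot \frac{1}{934} = \frac{3481}{8406}$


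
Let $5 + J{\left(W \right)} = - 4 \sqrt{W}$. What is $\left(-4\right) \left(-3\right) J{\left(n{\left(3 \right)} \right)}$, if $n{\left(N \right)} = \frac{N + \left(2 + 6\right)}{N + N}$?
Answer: $-60 - 8 \sqrt{66} \approx -124.99$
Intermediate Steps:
$n{\left(N \right)} = \frac{8 + N}{2 N}$ ($n{\left(N \right)} = \frac{N + 8}{2 N} = \left(8 + N\right) \frac{1}{2 N} = \frac{8 + N}{2 N}$)
$J{\left(W \right)} = -5 - 4 \sqrt{W}$
$\left(-4\right) \left(-3\right) J{\left(n{\left(3 \right)} \right)} = \left(-4\right) \left(-3\right) \left(-5 - 4 \sqrt{\frac{8 + 3}{2 \cdot 3}}\right) = 12 \left(-5 - 4 \sqrt{\frac{1}{2} \cdot \frac{1}{3} \cdot 11}\right) = 12 \left(-5 - 4 \sqrt{\frac{11}{6}}\right) = 12 \left(-5 - 4 \frac{\sqrt{66}}{6}\right) = 12 \left(-5 - \frac{2 \sqrt{66}}{3}\right) = -60 - 8 \sqrt{66}$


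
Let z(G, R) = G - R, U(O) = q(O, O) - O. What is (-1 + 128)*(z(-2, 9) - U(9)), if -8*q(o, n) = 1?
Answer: -1905/8 ≈ -238.13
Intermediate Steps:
q(o, n) = -⅛ (q(o, n) = -⅛*1 = -⅛)
U(O) = -⅛ - O
(-1 + 128)*(z(-2, 9) - U(9)) = (-1 + 128)*((-2 - 1*9) - (-⅛ - 1*9)) = 127*((-2 - 9) - (-⅛ - 9)) = 127*(-11 - 1*(-73/8)) = 127*(-11 + 73/8) = 127*(-15/8) = -1905/8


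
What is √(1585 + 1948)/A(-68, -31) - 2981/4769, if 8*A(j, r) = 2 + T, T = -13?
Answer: -2981/4769 - 8*√3533/11 ≈ -43.853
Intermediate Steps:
A(j, r) = -11/8 (A(j, r) = (2 - 13)/8 = (⅛)*(-11) = -11/8)
√(1585 + 1948)/A(-68, -31) - 2981/4769 = √(1585 + 1948)/(-11/8) - 2981/4769 = √3533*(-8/11) - 2981*1/4769 = -8*√3533/11 - 2981/4769 = -2981/4769 - 8*√3533/11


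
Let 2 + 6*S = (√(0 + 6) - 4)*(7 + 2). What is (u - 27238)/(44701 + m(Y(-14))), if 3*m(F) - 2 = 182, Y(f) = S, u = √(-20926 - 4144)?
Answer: -81714/134287 + 3*I*√25070/134287 ≈ -0.6085 + 0.0035372*I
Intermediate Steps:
S = -19/3 + 3*√6/2 (S = -⅓ + ((√(0 + 6) - 4)*(7 + 2))/6 = -⅓ + ((√6 - 4)*9)/6 = -⅓ + ((-4 + √6)*9)/6 = -⅓ + (-36 + 9*√6)/6 = -⅓ + (-6 + 3*√6/2) = -19/3 + 3*√6/2 ≈ -2.6591)
u = I*√25070 (u = √(-25070) = I*√25070 ≈ 158.33*I)
Y(f) = -19/3 + 3*√6/2
m(F) = 184/3 (m(F) = ⅔ + (⅓)*182 = ⅔ + 182/3 = 184/3)
(u - 27238)/(44701 + m(Y(-14))) = (I*√25070 - 27238)/(44701 + 184/3) = (-27238 + I*√25070)/(134287/3) = (-27238 + I*√25070)*(3/134287) = -81714/134287 + 3*I*√25070/134287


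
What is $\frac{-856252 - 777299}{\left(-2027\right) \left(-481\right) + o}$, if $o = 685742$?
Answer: $- \frac{1633551}{1660729} \approx -0.98363$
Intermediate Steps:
$\frac{-856252 - 777299}{\left(-2027\right) \left(-481\right) + o} = \frac{-856252 - 777299}{\left(-2027\right) \left(-481\right) + 685742} = - \frac{1633551}{974987 + 685742} = - \frac{1633551}{1660729}$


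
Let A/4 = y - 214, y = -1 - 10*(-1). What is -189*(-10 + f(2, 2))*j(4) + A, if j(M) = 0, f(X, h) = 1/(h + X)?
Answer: -820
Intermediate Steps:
f(X, h) = 1/(X + h)
y = 9 (y = -1 - 1*(-10) = -1 + 10 = 9)
A = -820 (A = 4*(9 - 214) = 4*(-205) = -820)
-189*(-10 + f(2, 2))*j(4) + A = -189*(-10 + 1/(2 + 2))*0 - 820 = -189*(-10 + 1/4)*0 - 820 = -189*(-10 + ¼)*0 - 820 = -(-7371)*0/4 - 820 = -189*0 - 820 = 0 - 820 = -820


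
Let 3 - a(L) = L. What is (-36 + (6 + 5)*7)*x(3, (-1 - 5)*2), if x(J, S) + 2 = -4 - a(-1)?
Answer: -410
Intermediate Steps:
a(L) = 3 - L
x(J, S) = -10 (x(J, S) = -2 + (-4 - (3 - 1*(-1))) = -2 + (-4 - (3 + 1)) = -2 + (-4 - 1*4) = -2 + (-4 - 4) = -2 - 8 = -10)
(-36 + (6 + 5)*7)*x(3, (-1 - 5)*2) = (-36 + (6 + 5)*7)*(-10) = (-36 + 11*7)*(-10) = (-36 + 77)*(-10) = 41*(-10) = -410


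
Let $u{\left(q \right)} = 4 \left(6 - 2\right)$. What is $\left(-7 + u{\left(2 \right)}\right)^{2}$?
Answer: $81$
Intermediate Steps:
$u{\left(q \right)} = 16$ ($u{\left(q \right)} = 4 \cdot 4 = 16$)
$\left(-7 + u{\left(2 \right)}\right)^{2} = \left(-7 + 16\right)^{2} = 9^{2} = 81$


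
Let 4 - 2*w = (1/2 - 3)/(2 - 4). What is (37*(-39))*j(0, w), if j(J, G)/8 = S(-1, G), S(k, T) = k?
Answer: 11544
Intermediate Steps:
w = 11/8 (w = 2 - (1/2 - 3)/(2*(2 - 4)) = 2 - (1*(1/2) - 3)/(2*(-2)) = 2 - (1/2 - 3)*(-1)/(2*2) = 2 - (-5)*(-1)/(4*2) = 2 - 1/2*5/4 = 2 - 5/8 = 11/8 ≈ 1.3750)
j(J, G) = -8 (j(J, G) = 8*(-1) = -8)
(37*(-39))*j(0, w) = (37*(-39))*(-8) = -1443*(-8) = 11544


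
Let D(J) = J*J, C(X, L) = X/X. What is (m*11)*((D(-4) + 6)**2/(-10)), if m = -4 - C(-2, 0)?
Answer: 2662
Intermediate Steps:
C(X, L) = 1
m = -5 (m = -4 - 1*1 = -4 - 1 = -5)
D(J) = J**2
(m*11)*((D(-4) + 6)**2/(-10)) = (-5*11)*(((-4)**2 + 6)**2/(-10)) = -55*(16 + 6)**2*(-1)/10 = -55*22**2*(-1)/10 = -26620*(-1)/10 = -55*(-242/5) = 2662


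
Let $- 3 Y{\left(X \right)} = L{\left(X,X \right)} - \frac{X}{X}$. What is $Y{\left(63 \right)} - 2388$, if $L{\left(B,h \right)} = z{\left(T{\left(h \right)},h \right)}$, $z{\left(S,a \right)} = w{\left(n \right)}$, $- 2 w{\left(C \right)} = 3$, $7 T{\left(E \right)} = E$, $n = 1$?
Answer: $- \frac{14323}{6} \approx -2387.2$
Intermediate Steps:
$T{\left(E \right)} = \frac{E}{7}$
$w{\left(C \right)} = - \frac{3}{2}$ ($w{\left(C \right)} = \left(- \frac{1}{2}\right) 3 = - \frac{3}{2}$)
$z{\left(S,a \right)} = - \frac{3}{2}$
$L{\left(B,h \right)} = - \frac{3}{2}$
$Y{\left(X \right)} = \frac{5}{6}$ ($Y{\left(X \right)} = - \frac{- \frac{3}{2} - \frac{X}{X}}{3} = - \frac{- \frac{3}{2} - 1}{3} = \left(- \frac{1}{3}\right) \left(- \frac{5}{2}\right) = \frac{5}{6}$)
$Y{\left(63 \right)} - 2388 = \frac{5}{6} - 2388 = - \frac{14323}{6}$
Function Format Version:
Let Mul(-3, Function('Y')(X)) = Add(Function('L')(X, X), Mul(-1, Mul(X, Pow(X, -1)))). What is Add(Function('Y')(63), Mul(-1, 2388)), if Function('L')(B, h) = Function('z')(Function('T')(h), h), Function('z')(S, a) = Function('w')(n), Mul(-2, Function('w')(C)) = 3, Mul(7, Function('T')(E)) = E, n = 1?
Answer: Rational(-14323, 6) ≈ -2387.2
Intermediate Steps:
Function('T')(E) = Mul(Rational(1, 7), E)
Function('w')(C) = Rational(-3, 2) (Function('w')(C) = Mul(Rational(-1, 2), 3) = Rational(-3, 2))
Function('z')(S, a) = Rational(-3, 2)
Function('L')(B, h) = Rational(-3, 2)
Function('Y')(X) = Rational(5, 6) (Function('Y')(X) = Mul(Rational(-1, 3), Add(Rational(-3, 2), Mul(-1, Mul(X, Pow(X, -1))))) = Mul(Rational(-1, 3), Add(Rational(-3, 2), Mul(-1, 1))) = Mul(Rational(-1, 3), Add(Rational(-3, 2), -1)) = Mul(Rational(-1, 3), Rational(-5, 2)) = Rational(5, 6))
Add(Function('Y')(63), Mul(-1, 2388)) = Add(Rational(5, 6), Mul(-1, 2388)) = Add(Rational(5, 6), -2388) = Rational(-14323, 6)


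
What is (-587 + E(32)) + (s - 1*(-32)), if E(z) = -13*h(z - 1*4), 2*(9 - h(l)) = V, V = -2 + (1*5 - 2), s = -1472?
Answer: -4275/2 ≈ -2137.5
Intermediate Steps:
V = 1 (V = -2 + (5 - 2) = -2 + 3 = 1)
h(l) = 17/2 (h(l) = 9 - ½*1 = 9 - ½ = 17/2)
E(z) = -221/2 (E(z) = -13*17/2 = -221/2)
(-587 + E(32)) + (s - 1*(-32)) = (-587 - 221/2) + (-1472 - 1*(-32)) = -1395/2 + (-1472 + 32) = -1395/2 - 1440 = -4275/2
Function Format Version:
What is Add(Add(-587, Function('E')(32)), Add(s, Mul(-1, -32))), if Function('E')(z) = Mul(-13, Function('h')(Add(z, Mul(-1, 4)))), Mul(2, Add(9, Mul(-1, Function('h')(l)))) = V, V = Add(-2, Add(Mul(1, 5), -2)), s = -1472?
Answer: Rational(-4275, 2) ≈ -2137.5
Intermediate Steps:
V = 1 (V = Add(-2, Add(5, -2)) = Add(-2, 3) = 1)
Function('h')(l) = Rational(17, 2) (Function('h')(l) = Add(9, Mul(Rational(-1, 2), 1)) = Add(9, Rational(-1, 2)) = Rational(17, 2))
Function('E')(z) = Rational(-221, 2) (Function('E')(z) = Mul(-13, Rational(17, 2)) = Rational(-221, 2))
Add(Add(-587, Function('E')(32)), Add(s, Mul(-1, -32))) = Add(Add(-587, Rational(-221, 2)), Add(-1472, Mul(-1, -32))) = Add(Rational(-1395, 2), Add(-1472, 32)) = Add(Rational(-1395, 2), -1440) = Rational(-4275, 2)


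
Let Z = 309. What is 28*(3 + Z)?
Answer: 8736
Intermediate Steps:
28*(3 + Z) = 28*(3 + 309) = 28*312 = 8736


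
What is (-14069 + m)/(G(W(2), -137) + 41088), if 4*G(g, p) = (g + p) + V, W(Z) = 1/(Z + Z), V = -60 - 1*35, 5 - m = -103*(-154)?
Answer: -478816/656481 ≈ -0.72937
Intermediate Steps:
m = -15857 (m = 5 - (-103)*(-154) = 5 - 1*15862 = 5 - 15862 = -15857)
V = -95 (V = -60 - 35 = -95)
W(Z) = 1/(2*Z)
G(g, p) = -95/4 + g/4 + p/4 (G(g, p) = ((g + p) - 95)/4 = (-95 + g + p)/4 = -95/4 + g/4 + p/4)
(-14069 + m)/(G(W(2), -137) + 41088) = (-14069 - 15857)/((-95/4 + ((½)/2)/4 + (¼)*(-137)) + 41088) = -29926/((-95/4 + ((½)*(½))/4 - 137/4) + 41088) = -29926/((-95/4 + (¼)*(¼) - 137/4) + 41088) = -29926/((-95/4 + 1/16 - 137/4) + 41088) = -29926/(-927/16 + 41088) = -29926/656481/16 = -29926*16/656481 = -478816/656481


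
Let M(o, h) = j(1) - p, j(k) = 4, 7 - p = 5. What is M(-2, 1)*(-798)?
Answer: -1596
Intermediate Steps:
p = 2 (p = 7 - 1*5 = 7 - 5 = 2)
M(o, h) = 2 (M(o, h) = 4 - 1*2 = 4 - 2 = 2)
M(-2, 1)*(-798) = 2*(-798) = -1596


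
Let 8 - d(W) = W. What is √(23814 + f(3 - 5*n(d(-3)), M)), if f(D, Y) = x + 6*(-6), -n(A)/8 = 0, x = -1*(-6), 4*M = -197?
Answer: 2*√5946 ≈ 154.22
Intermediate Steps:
M = -197/4 (M = (¼)*(-197) = -197/4 ≈ -49.250)
d(W) = 8 - W
x = 6
n(A) = 0 (n(A) = -8*0 = 0)
f(D, Y) = -30 (f(D, Y) = 6 + 6*(-6) = 6 - 36 = -30)
√(23814 + f(3 - 5*n(d(-3)), M)) = √(23814 - 30) = √23784 = 2*√5946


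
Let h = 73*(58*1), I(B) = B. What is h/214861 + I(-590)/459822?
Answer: 31381351/1703410599 ≈ 0.018423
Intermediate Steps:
h = 4234 (h = 73*58 = 4234)
h/214861 + I(-590)/459822 = 4234/214861 - 590/459822 = 4234*(1/214861) - 590*1/459822 = 146/7409 - 295/229911 = 31381351/1703410599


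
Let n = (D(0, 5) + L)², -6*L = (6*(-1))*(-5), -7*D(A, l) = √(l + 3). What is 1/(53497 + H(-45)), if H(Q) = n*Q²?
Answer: 125395361/13017500769842 - 3472875*√2/6508750384921 ≈ 8.8782e-6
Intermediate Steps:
D(A, l) = -√(3 + l)/7 (D(A, l) = -√(l + 3)/7 = -√(3 + l)/7)
L = -5 (L = -6*(-1)*(-5)/6 = -(-1)*(-5) = -⅙*30 = -5)
n = (-5 - 2*√2/7)² (n = (-√(3 + 5)/7 - 5)² = (-2*√2/7 - 5)² = (-5 - 2*√2/7)² ≈ 29.204)
H(Q) = Q²*(1233/49 + 20*√2/7) (H(Q) = (1233/49 + 20*√2/7)*Q² = Q²*(1233/49 + 20*√2/7))
1/(53497 + H(-45)) = 1/(53497 + (1/49)*(-45)²*(1233 + 140*√2)) = 1/(53497 + (1/49)*2025*(1233 + 140*√2)) = 1/(53497 + (2496825/49 + 40500*√2/7)) = 1/(5118178/49 + 40500*√2/7)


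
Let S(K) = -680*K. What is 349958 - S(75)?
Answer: 400958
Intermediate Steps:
349958 - S(75) = 349958 - (-680)*75 = 349958 - 1*(-51000) = 349958 + 51000 = 400958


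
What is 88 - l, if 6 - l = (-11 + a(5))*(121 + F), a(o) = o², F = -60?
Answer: 936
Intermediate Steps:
l = -848 (l = 6 - (-11 + 5²)*(121 - 60) = 6 - (-11 + 25)*61 = 6 - 14*61 = 6 - 1*854 = 6 - 854 = -848)
88 - l = 88 - 1*(-848) = 88 + 848 = 936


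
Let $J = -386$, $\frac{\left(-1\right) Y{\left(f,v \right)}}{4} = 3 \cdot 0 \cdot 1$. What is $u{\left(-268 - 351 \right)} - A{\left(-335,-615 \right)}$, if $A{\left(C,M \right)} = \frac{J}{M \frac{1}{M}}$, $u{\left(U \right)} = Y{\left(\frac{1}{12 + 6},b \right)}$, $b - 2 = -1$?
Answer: $386$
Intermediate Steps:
$b = 1$ ($b = 2 - 1 = 1$)
$Y{\left(f,v \right)} = 0$ ($Y{\left(f,v \right)} = - 4 \cdot 3 \cdot 0 \cdot 1 = - 4 \cdot 0 \cdot 1 = \left(-4\right) 0 = 0$)
$u{\left(U \right)} = 0$
$A{\left(C,M \right)} = -386$ ($A{\left(C,M \right)} = - \frac{386}{M \frac{1}{M}} = - \frac{386}{1} = \left(-386\right) 1 = -386$)
$u{\left(-268 - 351 \right)} - A{\left(-335,-615 \right)} = 0 - -386 = 0 + 386 = 386$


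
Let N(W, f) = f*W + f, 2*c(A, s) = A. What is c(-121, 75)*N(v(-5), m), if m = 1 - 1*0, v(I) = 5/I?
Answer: 0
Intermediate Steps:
c(A, s) = A/2
m = 1 (m = 1 + 0 = 1)
N(W, f) = f + W*f (N(W, f) = W*f + f = f + W*f)
c(-121, 75)*N(v(-5), m) = ((1/2)*(-121))*(1*(1 + 5/(-5))) = -121*(1 + 5*(-1/5))/2 = -121*(1 - 1)/2 = -121*0/2 = -121/2*0 = 0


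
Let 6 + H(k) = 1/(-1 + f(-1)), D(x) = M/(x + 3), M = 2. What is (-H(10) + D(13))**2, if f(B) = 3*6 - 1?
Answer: 9409/256 ≈ 36.754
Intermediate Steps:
f(B) = 17 (f(B) = 18 - 1 = 17)
D(x) = 2/(3 + x) (D(x) = 2/(x + 3) = 2/(3 + x))
H(k) = -95/16 (H(k) = -6 + 1/(-1 + 17) = -6 + 1/16 = -95/16)
(-H(10) + D(13))**2 = (-1*(-95/16) + 2/(3 + 13))**2 = (95/16 + 2/16)**2 = (95/16 + 2*(1/16))**2 = (95/16 + 1/8)**2 = (97/16)**2 = 9409/256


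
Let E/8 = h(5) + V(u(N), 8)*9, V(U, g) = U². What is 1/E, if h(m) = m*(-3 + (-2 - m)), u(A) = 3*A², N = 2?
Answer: 1/9968 ≈ 0.00010032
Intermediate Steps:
h(m) = m*(-5 - m)
E = 9968 (E = 8*(-1*5*(5 + 5) + (3*2²)²*9) = 8*(-1*5*10 + (3*4)²*9) = 8*(-50 + 12²*9) = 8*(-50 + 144*9) = 8*(-50 + 1296) = 8*1246 = 9968)
1/E = 1/9968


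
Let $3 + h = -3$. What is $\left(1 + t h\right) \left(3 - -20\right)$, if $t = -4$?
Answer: $575$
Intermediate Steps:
$h = -6$ ($h = -3 - 3 = -6$)
$\left(1 + t h\right) \left(3 - -20\right) = \left(1 - -24\right) \left(3 - -20\right) = \left(1 + 24\right) \left(3 + 20\right) = 25 \cdot 23 = 575$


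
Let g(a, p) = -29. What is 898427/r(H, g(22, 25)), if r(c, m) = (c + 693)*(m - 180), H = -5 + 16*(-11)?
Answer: -898427/107008 ≈ -8.3959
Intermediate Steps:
H = -181 (H = -5 - 176 = -181)
r(c, m) = (-180 + m)*(693 + c) (r(c, m) = (693 + c)*(-180 + m) = (-180 + m)*(693 + c))
898427/r(H, g(22, 25)) = 898427/(-124740 - 180*(-181) + 693*(-29) - 181*(-29)) = 898427/(-124740 + 32580 - 20097 + 5249) = 898427/(-107008) = 898427*(-1/107008) = -898427/107008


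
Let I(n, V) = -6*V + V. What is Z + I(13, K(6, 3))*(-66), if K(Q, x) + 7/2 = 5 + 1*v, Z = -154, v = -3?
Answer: -649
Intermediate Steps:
K(Q, x) = -3/2 (K(Q, x) = -7/2 + (5 + 1*(-3)) = -7/2 + (5 - 3) = -7/2 + 2 = -3/2)
I(n, V) = -5*V
Z + I(13, K(6, 3))*(-66) = -154 - 5*(-3/2)*(-66) = -154 + (15/2)*(-66) = -154 - 495 = -649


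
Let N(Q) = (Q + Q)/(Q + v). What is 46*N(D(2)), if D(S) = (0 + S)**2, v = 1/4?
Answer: 1472/17 ≈ 86.588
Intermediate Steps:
v = 1/4 ≈ 0.25000
D(S) = S**2
N(Q) = 2*Q/(1/4 + Q) (N(Q) = (Q + Q)/(Q + 1/4) = (2*Q)/(1/4 + Q) = 2*Q/(1/4 + Q))
46*N(D(2)) = 46*(8*2**2/(1 + 4*2**2)) = 46*(8*4/(1 + 4*4)) = 46*(8*4/(1 + 16)) = 46*(8*4/17) = 46*(8*4*(1/17)) = 46*(32/17) = 1472/17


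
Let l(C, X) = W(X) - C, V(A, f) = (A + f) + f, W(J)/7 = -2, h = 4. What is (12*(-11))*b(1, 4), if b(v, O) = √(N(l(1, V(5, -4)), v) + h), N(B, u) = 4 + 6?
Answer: -132*√14 ≈ -493.90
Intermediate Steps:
W(J) = -14 (W(J) = 7*(-2) = -14)
V(A, f) = A + 2*f
l(C, X) = -14 - C
N(B, u) = 10
b(v, O) = √14 (b(v, O) = √(10 + 4) = √14)
(12*(-11))*b(1, 4) = (12*(-11))*√14 = -132*√14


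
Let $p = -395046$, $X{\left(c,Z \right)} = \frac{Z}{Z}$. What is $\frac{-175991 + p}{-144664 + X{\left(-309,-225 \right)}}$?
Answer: $\frac{571037}{144663} \approx 3.9474$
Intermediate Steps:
$X{\left(c,Z \right)} = 1$
$\frac{-175991 + p}{-144664 + X{\left(-309,-225 \right)}} = \frac{-175991 - 395046}{-144664 + 1} = - \frac{571037}{-144663} = \left(-571037\right) \left(- \frac{1}{144663}\right) = \frac{571037}{144663}$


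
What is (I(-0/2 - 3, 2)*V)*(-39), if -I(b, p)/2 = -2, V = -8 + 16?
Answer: -1248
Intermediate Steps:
V = 8
I(b, p) = 4 (I(b, p) = -2*(-2) = 4)
(I(-0/2 - 3, 2)*V)*(-39) = (4*8)*(-39) = 32*(-39) = -1248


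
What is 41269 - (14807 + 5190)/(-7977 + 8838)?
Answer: 35512612/861 ≈ 41246.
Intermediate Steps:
41269 - (14807 + 5190)/(-7977 + 8838) = 41269 - 19997/861 = 35512612/861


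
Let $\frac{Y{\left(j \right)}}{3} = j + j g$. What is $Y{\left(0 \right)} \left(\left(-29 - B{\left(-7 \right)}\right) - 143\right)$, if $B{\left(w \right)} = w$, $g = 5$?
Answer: $0$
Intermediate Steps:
$Y{\left(j \right)} = 18 j$ ($Y{\left(j \right)} = 3 \left(j + j 5\right) = 3 \left(j + 5 j\right) = 3 \cdot 6 j = 18 j$)
$Y{\left(0 \right)} \left(\left(-29 - B{\left(-7 \right)}\right) - 143\right) = 18 \cdot 0 \left(\left(-29 - -7\right) - 143\right) = 0 \left(\left(-29 + 7\right) - 143\right) = 0 \left(-22 - 143\right) = 0 \left(-165\right) = 0$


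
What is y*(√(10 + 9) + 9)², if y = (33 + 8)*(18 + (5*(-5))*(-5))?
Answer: 586300 + 105534*√19 ≈ 1.0463e+6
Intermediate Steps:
y = 5863 (y = 41*(18 - 25*(-5)) = 41*(18 + 125) = 41*143 = 5863)
y*(√(10 + 9) + 9)² = 5863*(√(10 + 9) + 9)² = 5863*(√19 + 9)² = 5863*(9 + √19)²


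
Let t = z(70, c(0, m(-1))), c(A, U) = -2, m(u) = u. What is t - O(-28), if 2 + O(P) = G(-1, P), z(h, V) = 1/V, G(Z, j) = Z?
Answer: 5/2 ≈ 2.5000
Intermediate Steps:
t = -1/2 (t = 1/(-2) = -1/2 ≈ -0.50000)
O(P) = -3 (O(P) = -2 - 1 = -3)
t - O(-28) = -1/2 - 1*(-3) = -1/2 + 3 = 5/2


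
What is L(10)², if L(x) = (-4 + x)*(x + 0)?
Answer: 3600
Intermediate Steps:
L(x) = x*(-4 + x) (L(x) = (-4 + x)*x = x*(-4 + x))
L(10)² = (10*(-4 + 10))² = (10*6)² = 60² = 3600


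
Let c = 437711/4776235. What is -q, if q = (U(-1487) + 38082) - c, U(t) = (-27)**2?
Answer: -185370018874/4776235 ≈ -38811.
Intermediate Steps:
U(t) = 729
c = 437711/4776235 (c = 437711*(1/4776235) = 437711/4776235 ≈ 0.091644)
q = 185370018874/4776235 (q = (729 + 38082) - 1*437711/4776235 = 38811 - 437711/4776235 = 185370018874/4776235 ≈ 38811.)
-q = -1*185370018874/4776235 = -185370018874/4776235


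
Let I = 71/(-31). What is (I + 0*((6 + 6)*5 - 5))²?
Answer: 5041/961 ≈ 5.2456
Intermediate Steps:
I = -71/31 (I = 71*(-1/31) = -71/31 ≈ -2.2903)
(I + 0*((6 + 6)*5 - 5))² = (-71/31 + 0*((6 + 6)*5 - 5))² = (-71/31 + 0*(12*5 - 5))² = (-71/31 + 0*(60 - 5))² = (-71/31 + 0*55)² = (-71/31 + 0)² = (-71/31)² = 5041/961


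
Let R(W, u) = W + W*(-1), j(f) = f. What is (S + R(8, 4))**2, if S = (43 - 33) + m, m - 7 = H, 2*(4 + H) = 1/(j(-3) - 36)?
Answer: 1026169/6084 ≈ 168.67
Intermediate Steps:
H = -313/78 (H = -4 + 1/(2*(-3 - 36)) = -4 + (1/2)/(-39) = -4 + (1/2)*(-1/39) = -4 - 1/78 = -313/78 ≈ -4.0128)
m = 233/78 (m = 7 - 313/78 = 233/78 ≈ 2.9872)
R(W, u) = 0 (R(W, u) = W - W = 0)
S = 1013/78 (S = (43 - 33) + 233/78 = 10 + 233/78 = 1013/78 ≈ 12.987)
(S + R(8, 4))**2 = (1013/78 + 0)**2 = (1013/78)**2 = 1026169/6084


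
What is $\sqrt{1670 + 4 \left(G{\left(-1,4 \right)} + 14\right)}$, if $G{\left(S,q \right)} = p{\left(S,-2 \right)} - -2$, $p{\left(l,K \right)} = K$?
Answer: $\sqrt{1726} \approx 41.545$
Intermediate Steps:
$G{\left(S,q \right)} = 0$ ($G{\left(S,q \right)} = -2 - -2 = -2 + 2 = 0$)
$\sqrt{1670 + 4 \left(G{\left(-1,4 \right)} + 14\right)} = \sqrt{1670 + 4 \left(0 + 14\right)} = \sqrt{1670 + 4 \cdot 14} = \sqrt{1670 + 56} = \sqrt{1726}$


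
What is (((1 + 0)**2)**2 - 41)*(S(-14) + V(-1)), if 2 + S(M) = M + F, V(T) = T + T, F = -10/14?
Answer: 5240/7 ≈ 748.57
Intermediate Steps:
F = -5/7 (F = -10*1/14 = -5/7 ≈ -0.71429)
V(T) = 2*T
S(M) = -19/7 + M (S(M) = -2 + (M - 5/7) = -2 + (-5/7 + M) = -19/7 + M)
(((1 + 0)**2)**2 - 41)*(S(-14) + V(-1)) = (((1 + 0)**2)**2 - 41)*((-19/7 - 14) + 2*(-1)) = ((1**2)**2 - 41)*(-117/7 - 2) = (1**2 - 41)*(-131/7) = (1 - 41)*(-131/7) = -40*(-131/7) = 5240/7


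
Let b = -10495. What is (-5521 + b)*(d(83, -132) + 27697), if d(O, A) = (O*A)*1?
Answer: -268123856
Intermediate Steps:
d(O, A) = A*O (d(O, A) = (A*O)*1 = A*O)
(-5521 + b)*(d(83, -132) + 27697) = (-5521 - 10495)*(-132*83 + 27697) = -16016*(-10956 + 27697) = -16016*16741 = -268123856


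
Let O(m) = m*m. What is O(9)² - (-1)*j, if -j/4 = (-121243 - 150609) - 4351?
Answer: 1111373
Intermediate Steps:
j = 1104812 (j = -4*((-121243 - 150609) - 4351) = -4*(-271852 - 4351) = -4*(-276203) = 1104812)
O(m) = m²
O(9)² - (-1)*j = (9²)² - (-1)*1104812 = 81² - 1*(-1104812) = 6561 + 1104812 = 1111373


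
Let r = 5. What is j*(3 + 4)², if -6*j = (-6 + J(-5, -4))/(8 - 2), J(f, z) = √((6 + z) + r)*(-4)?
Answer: 49/6 + 49*√7/9 ≈ 22.571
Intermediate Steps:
J(f, z) = -4*√(11 + z) (J(f, z) = √((6 + z) + 5)*(-4) = √(11 + z)*(-4) = -4*√(11 + z))
j = ⅙ + √7/9 (j = -(-6 - 4*√(11 - 4))/(6*(8 - 2)) = -(-6 - 4*√7)/(6*6) = -(-1 - 2*√7/3)/6 = ⅙ + √7/9 ≈ 0.46064)
j*(3 + 4)² = (⅙ + √7/9)*(3 + 4)² = (⅙ + √7/9)*7² = (⅙ + √7/9)*49 = 49/6 + 49*√7/9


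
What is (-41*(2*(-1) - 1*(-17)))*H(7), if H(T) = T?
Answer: -4305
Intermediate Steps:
(-41*(2*(-1) - 1*(-17)))*H(7) = -41*(2*(-1) - 1*(-17))*7 = -41*(-2 + 17)*7 = -41*15*7 = -615*7 = -4305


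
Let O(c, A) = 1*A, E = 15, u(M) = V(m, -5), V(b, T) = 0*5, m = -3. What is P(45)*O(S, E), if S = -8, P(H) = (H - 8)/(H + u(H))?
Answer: 37/3 ≈ 12.333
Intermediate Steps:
V(b, T) = 0
u(M) = 0
P(H) = (-8 + H)/H (P(H) = (H - 8)/(H + 0) = (-8 + H)/H)
O(c, A) = A
P(45)*O(S, E) = ((-8 + 45)/45)*15 = ((1/45)*37)*15 = (37/45)*15 = 37/3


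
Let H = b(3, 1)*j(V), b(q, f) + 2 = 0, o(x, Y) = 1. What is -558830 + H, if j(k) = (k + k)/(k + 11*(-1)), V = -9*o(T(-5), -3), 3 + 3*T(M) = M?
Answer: -2794159/5 ≈ -5.5883e+5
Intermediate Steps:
T(M) = -1 + M/3
b(q, f) = -2 (b(q, f) = -2 + 0 = -2)
V = -9 (V = -9*1 = -9)
j(k) = 2*k/(-11 + k) (j(k) = (2*k)/(k - 11) = (2*k)/(-11 + k) = 2*k/(-11 + k))
H = -9/5 (H = -4*(-9)/(-11 - 9) = -4*(-9)/(-20) = -4*(-9)*(-1)/20 = -2*9/10 = -9/5 ≈ -1.8000)
-558830 + H = -558830 - 9/5 = -2794159/5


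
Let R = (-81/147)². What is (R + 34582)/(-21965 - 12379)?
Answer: -83032111/82459944 ≈ -1.0069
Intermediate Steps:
R = 729/2401 (R = (-81*1/147)² = (-27/49)² = 729/2401 ≈ 0.30362)
(R + 34582)/(-21965 - 12379) = (729/2401 + 34582)/(-21965 - 12379) = (83032111/2401)/(-34344) = (83032111/2401)*(-1/34344) = -83032111/82459944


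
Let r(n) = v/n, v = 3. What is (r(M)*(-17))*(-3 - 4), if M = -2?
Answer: -357/2 ≈ -178.50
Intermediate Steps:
r(n) = 3/n
(r(M)*(-17))*(-3 - 4) = ((3/(-2))*(-17))*(-3 - 4) = ((3*(-1/2))*(-17))*(-7) = -3/2*(-17)*(-7) = (51/2)*(-7) = -357/2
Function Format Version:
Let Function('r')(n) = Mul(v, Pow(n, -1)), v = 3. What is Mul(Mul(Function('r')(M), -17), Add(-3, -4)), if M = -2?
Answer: Rational(-357, 2) ≈ -178.50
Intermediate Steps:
Function('r')(n) = Mul(3, Pow(n, -1))
Mul(Mul(Function('r')(M), -17), Add(-3, -4)) = Mul(Mul(Mul(3, Pow(-2, -1)), -17), Add(-3, -4)) = Mul(Mul(Mul(3, Rational(-1, 2)), -17), -7) = Mul(Mul(Rational(-3, 2), -17), -7) = Mul(Rational(51, 2), -7) = Rational(-357, 2)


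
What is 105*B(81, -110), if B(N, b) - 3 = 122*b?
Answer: -1408785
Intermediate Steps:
B(N, b) = 3 + 122*b
105*B(81, -110) = 105*(3 + 122*(-110)) = 105*(3 - 13420) = 105*(-13417) = -1408785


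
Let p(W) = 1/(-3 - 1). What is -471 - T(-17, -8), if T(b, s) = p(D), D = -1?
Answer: -1883/4 ≈ -470.75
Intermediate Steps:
p(W) = -¼ (p(W) = 1/(-4) = -¼)
T(b, s) = -¼
-471 - T(-17, -8) = -471 - 1*(-¼) = -471 + ¼ = -1883/4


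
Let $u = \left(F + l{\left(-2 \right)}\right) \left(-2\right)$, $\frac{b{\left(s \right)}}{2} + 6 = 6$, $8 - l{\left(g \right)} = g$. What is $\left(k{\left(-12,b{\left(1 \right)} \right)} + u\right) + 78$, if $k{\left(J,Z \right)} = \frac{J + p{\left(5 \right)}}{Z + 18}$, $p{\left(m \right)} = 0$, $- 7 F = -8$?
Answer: $\frac{1156}{21} \approx 55.048$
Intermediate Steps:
$F = \frac{8}{7}$ ($F = \left(- \frac{1}{7}\right) \left(-8\right) = \frac{8}{7} \approx 1.1429$)
$l{\left(g \right)} = 8 - g$
$b{\left(s \right)} = 0$ ($b{\left(s \right)} = -12 + 2 \cdot 6 = -12 + 12 = 0$)
$k{\left(J,Z \right)} = \frac{J}{18 + Z}$ ($k{\left(J,Z \right)} = \frac{J + 0}{Z + 18} = \frac{J}{18 + Z}$)
$u = - \frac{156}{7}$ ($u = \left(\frac{8}{7} + \left(8 - -2\right)\right) \left(-2\right) = \left(\frac{8}{7} + \left(8 + 2\right)\right) \left(-2\right) = \left(\frac{8}{7} + 10\right) \left(-2\right) = \frac{78}{7} \left(-2\right) = - \frac{156}{7} \approx -22.286$)
$\left(k{\left(-12,b{\left(1 \right)} \right)} + u\right) + 78 = \left(- \frac{12}{18 + 0} - \frac{156}{7}\right) + 78 = \left(- \frac{12}{18} - \frac{156}{7}\right) + 78 = \left(\left(-12\right) \frac{1}{18} - \frac{156}{7}\right) + 78 = \left(- \frac{2}{3} - \frac{156}{7}\right) + 78 = - \frac{482}{21} + 78 = \frac{1156}{21}$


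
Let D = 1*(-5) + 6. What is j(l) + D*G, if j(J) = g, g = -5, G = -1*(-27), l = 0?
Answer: 22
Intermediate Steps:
G = 27
j(J) = -5
D = 1 (D = -5 + 6 = 1)
j(l) + D*G = -5 + 1*27 = -5 + 27 = 22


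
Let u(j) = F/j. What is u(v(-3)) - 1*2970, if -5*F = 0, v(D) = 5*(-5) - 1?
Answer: -2970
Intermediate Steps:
v(D) = -26 (v(D) = -25 - 1 = -26)
F = 0 (F = -⅕*0 = 0)
u(j) = 0 (u(j) = 0/j = 0)
u(v(-3)) - 1*2970 = 0 - 1*2970 = 0 - 2970 = -2970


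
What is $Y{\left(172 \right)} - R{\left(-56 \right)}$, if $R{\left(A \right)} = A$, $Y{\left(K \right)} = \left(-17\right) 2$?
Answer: $22$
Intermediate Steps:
$Y{\left(K \right)} = -34$
$Y{\left(172 \right)} - R{\left(-56 \right)} = -34 - -56 = -34 + 56 = 22$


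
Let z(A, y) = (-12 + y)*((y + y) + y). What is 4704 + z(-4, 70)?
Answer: 16884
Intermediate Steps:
z(A, y) = 3*y*(-12 + y) (z(A, y) = (-12 + y)*(2*y + y) = (-12 + y)*(3*y) = 3*y*(-12 + y))
4704 + z(-4, 70) = 4704 + 3*70*(-12 + 70) = 4704 + 3*70*58 = 4704 + 12180 = 16884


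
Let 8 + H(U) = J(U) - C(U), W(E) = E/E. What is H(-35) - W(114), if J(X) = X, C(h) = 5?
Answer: -49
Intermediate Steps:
W(E) = 1
H(U) = -13 + U (H(U) = -8 + (U - 1*5) = -8 + (U - 5) = -8 + (-5 + U) = -13 + U)
H(-35) - W(114) = (-13 - 35) - 1*1 = -48 - 1 = -49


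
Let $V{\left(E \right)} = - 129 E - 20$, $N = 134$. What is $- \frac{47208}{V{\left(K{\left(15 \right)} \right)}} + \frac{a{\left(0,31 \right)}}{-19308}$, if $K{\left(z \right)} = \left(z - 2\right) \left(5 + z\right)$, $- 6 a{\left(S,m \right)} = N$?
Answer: $\frac{342090589}{242991180} \approx 1.4078$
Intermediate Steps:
$a{\left(S,m \right)} = - \frac{67}{3}$ ($a{\left(S,m \right)} = \left(- \frac{1}{6}\right) 134 = - \frac{67}{3}$)
$K{\left(z \right)} = \left(-2 + z\right) \left(5 + z\right)$
$V{\left(E \right)} = -20 - 129 E$
$- \frac{47208}{V{\left(K{\left(15 \right)} \right)}} + \frac{a{\left(0,31 \right)}}{-19308} = - \frac{47208}{-20 - 129 \left(-10 + 15^{2} + 3 \cdot 15\right)} - \frac{67}{3 \left(-19308\right)} = - \frac{47208}{-20 - 129 \left(-10 + 225 + 45\right)} - - \frac{67}{57924} = - \frac{47208}{-20 - 33540} + \frac{67}{57924} = - \frac{47208}{-33560} + \frac{67}{57924} = \left(-47208\right) \left(- \frac{1}{33560}\right) + \frac{67}{57924} = \frac{5901}{4195} + \frac{67}{57924} = \frac{342090589}{242991180}$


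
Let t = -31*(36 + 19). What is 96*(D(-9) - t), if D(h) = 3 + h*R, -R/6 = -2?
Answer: 153600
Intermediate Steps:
R = 12 (R = -6*(-2) = 12)
D(h) = 3 + 12*h (D(h) = 3 + h*12 = 3 + 12*h)
t = -1705 (t = -31*55 = -1705)
96*(D(-9) - t) = 96*((3 + 12*(-9)) - 1*(-1705)) = 96*((3 - 108) + 1705) = 96*(-105 + 1705) = 96*1600 = 153600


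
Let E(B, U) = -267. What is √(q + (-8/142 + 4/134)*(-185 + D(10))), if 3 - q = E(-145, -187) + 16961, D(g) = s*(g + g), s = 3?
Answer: I*√377626534109/4757 ≈ 129.18*I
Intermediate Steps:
D(g) = 6*g (D(g) = 3*(g + g) = 3*(2*g) = 6*g)
q = -16691 (q = 3 - (-267 + 16961) = 3 - 1*16694 = 3 - 16694 = -16691)
√(q + (-8/142 + 4/134)*(-185 + D(10))) = √(-16691 + (-8/142 + 4/134)*(-185 + 6*10)) = √(-16691 + (-8*1/142 + 4*(1/134))*(-185 + 60)) = √(-16691 + (-4/71 + 2/67)*(-125)) = √(-16691 - 126/4757*(-125)) = √(-16691 + 15750/4757) = √(-79383337/4757) = I*√377626534109/4757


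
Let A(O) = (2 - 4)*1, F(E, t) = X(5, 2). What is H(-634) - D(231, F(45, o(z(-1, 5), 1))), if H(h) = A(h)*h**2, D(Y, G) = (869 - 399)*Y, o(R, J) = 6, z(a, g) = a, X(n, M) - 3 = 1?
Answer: -912482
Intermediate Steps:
X(n, M) = 4 (X(n, M) = 3 + 1 = 4)
F(E, t) = 4
D(Y, G) = 470*Y
A(O) = -2 (A(O) = -2*1 = -2)
H(h) = -2*h**2
H(-634) - D(231, F(45, o(z(-1, 5), 1))) = -2*(-634)**2 - 470*231 = -2*401956 - 1*108570 = -803912 - 108570 = -912482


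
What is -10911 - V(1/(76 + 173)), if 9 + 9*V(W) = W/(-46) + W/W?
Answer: -1124679713/103086 ≈ -10910.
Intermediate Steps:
V(W) = -8/9 - W/414 (V(W) = -1 + (W/(-46) + W/W)/9 = -1 + (W*(-1/46) + 1)/9 = -1 + (-W/46 + 1)/9 = -1 + (1 - W/46)/9 = -1 + (⅑ - W/414) = -8/9 - W/414)
-10911 - V(1/(76 + 173)) = -10911 - (-8/9 - 1/(414*(76 + 173))) = -10911 - (-8/9 - 1/414/249) = -10911 - (-8/9 - 1/414*1/249) = -10911 - (-8/9 - 1/103086) = -10911 - 1*(-91633/103086) = -10911 + 91633/103086 = -1124679713/103086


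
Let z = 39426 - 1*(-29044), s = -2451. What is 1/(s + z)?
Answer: 1/66019 ≈ 1.5147e-5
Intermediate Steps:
z = 68470 (z = 39426 + 29044 = 68470)
1/(s + z) = 1/(-2451 + 68470) = 1/66019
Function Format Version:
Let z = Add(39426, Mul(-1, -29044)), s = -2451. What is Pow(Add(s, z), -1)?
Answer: Rational(1, 66019) ≈ 1.5147e-5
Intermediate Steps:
z = 68470 (z = Add(39426, 29044) = 68470)
Pow(Add(s, z), -1) = Pow(Add(-2451, 68470), -1) = Pow(66019, -1) = Rational(1, 66019)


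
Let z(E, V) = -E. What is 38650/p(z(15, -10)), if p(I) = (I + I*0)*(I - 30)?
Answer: 1546/27 ≈ 57.259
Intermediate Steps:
p(I) = I*(-30 + I) (p(I) = (I + 0)*(-30 + I) = I*(-30 + I))
38650/p(z(15, -10)) = 38650/(((-1*15)*(-30 - 1*15))) = 38650/((-15*(-30 - 15))) = 38650/((-15*(-45))) = 38650/675 = 38650*(1/675) = 1546/27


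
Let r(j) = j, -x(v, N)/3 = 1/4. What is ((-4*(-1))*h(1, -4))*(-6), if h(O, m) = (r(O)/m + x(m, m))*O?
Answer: 24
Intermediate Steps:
x(v, N) = -¾ (x(v, N) = -3/4 = -3*¼ = -¾)
h(O, m) = O*(-¾ + O/m) (h(O, m) = (O/m - ¾)*O = (-¾ + O/m)*O = O*(-¾ + O/m))
((-4*(-1))*h(1, -4))*(-6) = ((-4*(-1))*(-¾*1 + 1²/(-4)))*(-6) = (4*(-¾ + 1*(-¼)))*(-6) = (4*(-¾ - ¼))*(-6) = (4*(-1))*(-6) = -4*(-6) = 24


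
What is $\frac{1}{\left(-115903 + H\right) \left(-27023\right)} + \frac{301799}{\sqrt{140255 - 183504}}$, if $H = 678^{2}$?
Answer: $- \frac{1}{9289993963} - \frac{301799 i \sqrt{43249}}{43249} \approx -1.0764 \cdot 10^{-10} - 1451.2 i$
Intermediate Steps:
$H = 459684$
$\frac{1}{\left(-115903 + H\right) \left(-27023\right)} + \frac{301799}{\sqrt{140255 - 183504}} = \frac{1}{\left(-115903 + 459684\right) \left(-27023\right)} + \frac{301799}{\sqrt{140255 - 183504}} = \frac{1}{343781} \left(- \frac{1}{27023}\right) + \frac{301799}{\sqrt{140255 - 183504}} = \frac{1}{343781} \left(- \frac{1}{27023}\right) + \frac{301799}{\sqrt{-43249}} = - \frac{1}{9289993963} + \frac{301799}{i \sqrt{43249}} = - \frac{1}{9289993963} + 301799 \left(- \frac{i \sqrt{43249}}{43249}\right) = - \frac{1}{9289993963} - \frac{301799 i \sqrt{43249}}{43249}$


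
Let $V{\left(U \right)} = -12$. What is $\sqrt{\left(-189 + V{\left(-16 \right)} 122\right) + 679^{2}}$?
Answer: $2 \sqrt{114847} \approx 677.78$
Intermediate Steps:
$\sqrt{\left(-189 + V{\left(-16 \right)} 122\right) + 679^{2}} = \sqrt{\left(-189 - 1464\right) + 679^{2}} = \sqrt{\left(-189 - 1464\right) + 461041} = \sqrt{-1653 + 461041} = \sqrt{459388} = 2 \sqrt{114847}$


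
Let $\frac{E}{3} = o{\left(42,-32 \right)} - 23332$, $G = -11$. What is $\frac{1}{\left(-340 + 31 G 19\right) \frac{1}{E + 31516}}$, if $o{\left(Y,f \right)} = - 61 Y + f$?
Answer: $\frac{46262}{6819} \approx 6.7843$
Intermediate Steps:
$o{\left(Y,f \right)} = f - 61 Y$
$E = -77778$ ($E = 3 \left(\left(-32 - 2562\right) - 23332\right) = 3 \left(-2594 - 23332\right) = 3 \left(-25926\right) = -77778$)
$\frac{1}{\left(-340 + 31 G 19\right) \frac{1}{E + 31516}} = \frac{1}{\left(-340 + 31 \left(-11\right) 19\right) \frac{1}{-77778 + 31516}} = \frac{1}{\left(-340 - 6479\right) \frac{1}{-46262}} = \frac{1}{\left(-340 - 6479\right) \left(- \frac{1}{46262}\right)} = \frac{1}{\left(-6819\right) \left(- \frac{1}{46262}\right)} = \frac{1}{\frac{6819}{46262}} = \frac{46262}{6819}$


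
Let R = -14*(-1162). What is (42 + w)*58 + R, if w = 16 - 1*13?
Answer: 18878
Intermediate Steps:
w = 3 (w = 16 - 13 = 3)
R = 16268
(42 + w)*58 + R = (42 + 3)*58 + 16268 = 45*58 + 16268 = 2610 + 16268 = 18878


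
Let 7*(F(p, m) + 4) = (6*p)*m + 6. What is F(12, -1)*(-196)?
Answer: 2632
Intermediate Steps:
F(p, m) = -22/7 + 6*m*p/7 (F(p, m) = -4 + ((6*p)*m + 6)/7 = -4 + (6*m*p + 6)/7 = -4 + (6 + 6*m*p)/7 = -4 + (6/7 + 6*m*p/7) = -22/7 + 6*m*p/7)
F(12, -1)*(-196) = (-22/7 + (6/7)*(-1)*12)*(-196) = (-22/7 - 72/7)*(-196) = -94/7*(-196) = 2632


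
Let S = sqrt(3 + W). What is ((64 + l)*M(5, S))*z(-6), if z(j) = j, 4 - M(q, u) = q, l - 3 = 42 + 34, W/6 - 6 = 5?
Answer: 858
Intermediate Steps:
W = 66 (W = 36 + 6*5 = 36 + 30 = 66)
S = sqrt(69) (S = sqrt(3 + 66) = sqrt(69) ≈ 8.3066)
l = 79 (l = 3 + (42 + 34) = 3 + 76 = 79)
M(q, u) = 4 - q
((64 + l)*M(5, S))*z(-6) = ((64 + 79)*(4 - 1*5))*(-6) = (143*(4 - 5))*(-6) = (143*(-1))*(-6) = -143*(-6) = 858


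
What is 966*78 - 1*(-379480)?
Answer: 454828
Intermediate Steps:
966*78 - 1*(-379480) = 75348 + 379480 = 454828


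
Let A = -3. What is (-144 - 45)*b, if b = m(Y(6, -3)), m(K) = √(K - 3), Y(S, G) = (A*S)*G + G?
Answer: -756*√3 ≈ -1309.4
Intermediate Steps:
Y(S, G) = G - 3*G*S (Y(S, G) = (-3*S)*G + G = -3*G*S + G = G - 3*G*S)
m(K) = √(-3 + K)
b = 4*√3 (b = √(-3 - 3*(1 - 3*6)) = √(-3 - 3*(1 - 18)) = √(-3 - 3*(-17)) = √(-3 + 51) = √48 = 4*√3 ≈ 6.9282)
(-144 - 45)*b = (-144 - 45)*(4*√3) = -756*√3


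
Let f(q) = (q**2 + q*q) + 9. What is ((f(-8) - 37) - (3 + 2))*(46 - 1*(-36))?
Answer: 7790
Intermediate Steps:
f(q) = 9 + 2*q**2 (f(q) = (q**2 + q**2) + 9 = 2*q**2 + 9 = 9 + 2*q**2)
((f(-8) - 37) - (3 + 2))*(46 - 1*(-36)) = (((9 + 2*(-8)**2) - 37) - (3 + 2))*(46 - 1*(-36)) = (((9 + 2*64) - 37) - 1*5)*(46 + 36) = (((9 + 128) - 37) - 5)*82 = ((137 - 37) - 5)*82 = (100 - 5)*82 = 95*82 = 7790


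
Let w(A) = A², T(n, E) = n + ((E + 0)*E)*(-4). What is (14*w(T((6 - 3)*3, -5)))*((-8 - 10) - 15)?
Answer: -3825822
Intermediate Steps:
T(n, E) = n - 4*E² (T(n, E) = n + (E*E)*(-4) = n + E²*(-4) = n - 4*E²)
(14*w(T((6 - 3)*3, -5)))*((-8 - 10) - 15) = (14*((6 - 3)*3 - 4*(-5)²)²)*((-8 - 10) - 15) = (14*(3*3 - 4*25)²)*(-18 - 15) = (14*(9 - 100)²)*(-33) = (14*(-91)²)*(-33) = (14*8281)*(-33) = 115934*(-33) = -3825822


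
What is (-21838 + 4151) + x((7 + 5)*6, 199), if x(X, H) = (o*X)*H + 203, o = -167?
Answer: -2410260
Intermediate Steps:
x(X, H) = 203 - 167*H*X (x(X, H) = (-167*X)*H + 203 = -167*H*X + 203 = 203 - 167*H*X)
(-21838 + 4151) + x((7 + 5)*6, 199) = (-21838 + 4151) + (203 - 167*199*(7 + 5)*6) = -17687 + (203 - 167*199*12*6) = -17687 + (203 - 167*199*72) = -17687 + (203 - 2392776) = -17687 - 2392573 = -2410260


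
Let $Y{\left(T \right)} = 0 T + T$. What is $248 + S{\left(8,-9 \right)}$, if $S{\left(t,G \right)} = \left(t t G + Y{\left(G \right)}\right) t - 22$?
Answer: $-4454$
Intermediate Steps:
$Y{\left(T \right)} = T$ ($Y{\left(T \right)} = 0 + T = T$)
$S{\left(t,G \right)} = -22 + t \left(G + G t^{2}\right)$ ($S{\left(t,G \right)} = \left(t t G + G\right) t - 22 = \left(t^{2} G + G\right) t - 22 = \left(G t^{2} + G\right) t - 22 = \left(G + G t^{2}\right) t - 22 = t \left(G + G t^{2}\right) - 22 = -22 + t \left(G + G t^{2}\right)$)
$248 + S{\left(8,-9 \right)} = 248 - \left(94 + 4608\right) = 248 - 4702 = -4454$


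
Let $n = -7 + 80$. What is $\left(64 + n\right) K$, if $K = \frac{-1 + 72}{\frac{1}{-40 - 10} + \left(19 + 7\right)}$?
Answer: $\frac{486350}{1299} \approx 374.4$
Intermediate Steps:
$n = 73$
$K = \frac{3550}{1299}$ ($K = \frac{71}{\frac{1}{-50} + 26} = \frac{71}{- \frac{1}{50} + 26} = \frac{71}{\frac{1299}{50}} = 71 \cdot \frac{50}{1299} = \frac{3550}{1299} \approx 2.7329$)
$\left(64 + n\right) K = \left(64 + 73\right) \frac{3550}{1299} = 137 \cdot \frac{3550}{1299} = \frac{486350}{1299}$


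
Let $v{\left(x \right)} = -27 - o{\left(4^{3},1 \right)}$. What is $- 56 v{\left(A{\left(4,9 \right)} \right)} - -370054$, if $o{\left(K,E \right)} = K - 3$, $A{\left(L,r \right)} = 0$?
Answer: $374982$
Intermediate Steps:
$o{\left(K,E \right)} = -3 + K$
$v{\left(x \right)} = -88$ ($v{\left(x \right)} = -27 - \left(-3 + 4^{3}\right) = -27 - \left(-3 + 64\right) = -27 - 61 = -88$)
$- 56 v{\left(A{\left(4,9 \right)} \right)} - -370054 = \left(-56\right) \left(-88\right) - -370054 = 4928 + 370054 = 374982$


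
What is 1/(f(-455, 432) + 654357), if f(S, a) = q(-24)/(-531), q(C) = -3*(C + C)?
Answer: 59/38607047 ≈ 1.5282e-6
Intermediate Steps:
q(C) = -6*C
f(S, a) = -16/59 (f(S, a) = -6*(-24)/(-531) = 144*(-1/531) = -16/59)
1/(f(-455, 432) + 654357) = 1/(-16/59 + 654357) = 1/(38607047/59) = 59/38607047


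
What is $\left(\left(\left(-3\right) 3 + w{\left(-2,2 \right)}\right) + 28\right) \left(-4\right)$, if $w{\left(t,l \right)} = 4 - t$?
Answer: $-100$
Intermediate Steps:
$\left(\left(\left(-3\right) 3 + w{\left(-2,2 \right)}\right) + 28\right) \left(-4\right) = \left(\left(\left(-3\right) 3 + \left(4 - -2\right)\right) + 28\right) \left(-4\right) = \left(\left(-9 + \left(4 + 2\right)\right) + 28\right) \left(-4\right) = \left(\left(-9 + 6\right) + 28\right) \left(-4\right) = \left(-3 + 28\right) \left(-4\right) = 25 \left(-4\right) = -100$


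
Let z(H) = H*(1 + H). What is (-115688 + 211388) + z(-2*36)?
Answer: 100812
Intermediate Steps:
(-115688 + 211388) + z(-2*36) = (-115688 + 211388) + (-2*36)*(1 - 2*36) = 95700 - 72*(1 - 72) = 95700 - 72*(-71) = 95700 + 5112 = 100812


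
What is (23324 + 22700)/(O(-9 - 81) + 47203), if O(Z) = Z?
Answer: 4184/4283 ≈ 0.97688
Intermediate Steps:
(23324 + 22700)/(O(-9 - 81) + 47203) = (23324 + 22700)/((-9 - 81) + 47203) = 46024/(-90 + 47203) = 46024/47113 = 46024*(1/47113) = 4184/4283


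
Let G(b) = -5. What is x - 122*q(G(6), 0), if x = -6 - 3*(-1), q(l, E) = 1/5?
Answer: -137/5 ≈ -27.400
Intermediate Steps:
q(l, E) = ⅕
x = -3 (x = -6 + 3 = -3)
x - 122*q(G(6), 0) = -3 - 122*⅕ = -3 - 122/5 = -137/5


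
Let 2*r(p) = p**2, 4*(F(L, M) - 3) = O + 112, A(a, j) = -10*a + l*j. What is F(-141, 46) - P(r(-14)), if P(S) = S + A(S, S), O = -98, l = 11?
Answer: -379/2 ≈ -189.50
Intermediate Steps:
A(a, j) = -10*a + 11*j
F(L, M) = 13/2 (F(L, M) = 3 + (-98 + 112)/4 = 3 + (1/4)*14 = 3 + 7/2 = 13/2)
r(p) = p**2/2
P(S) = 2*S (P(S) = S + (-10*S + 11*S) = S + S = 2*S)
F(-141, 46) - P(r(-14)) = 13/2 - 2*(1/2)*(-14)**2 = 13/2 - 2*(1/2)*196 = 13/2 - 2*98 = 13/2 - 1*196 = 13/2 - 196 = -379/2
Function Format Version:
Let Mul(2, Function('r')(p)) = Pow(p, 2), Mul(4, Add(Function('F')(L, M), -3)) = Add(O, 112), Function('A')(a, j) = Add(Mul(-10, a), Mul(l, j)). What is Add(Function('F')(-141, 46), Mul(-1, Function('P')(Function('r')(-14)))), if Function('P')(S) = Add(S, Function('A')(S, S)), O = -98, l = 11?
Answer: Rational(-379, 2) ≈ -189.50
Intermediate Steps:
Function('A')(a, j) = Add(Mul(-10, a), Mul(11, j))
Function('F')(L, M) = Rational(13, 2) (Function('F')(L, M) = Add(3, Mul(Rational(1, 4), Add(-98, 112))) = Add(3, Mul(Rational(1, 4), 14)) = Add(3, Rational(7, 2)) = Rational(13, 2))
Function('r')(p) = Mul(Rational(1, 2), Pow(p, 2))
Function('P')(S) = Mul(2, S) (Function('P')(S) = Add(S, Add(Mul(-10, S), Mul(11, S))) = Add(S, S) = Mul(2, S))
Add(Function('F')(-141, 46), Mul(-1, Function('P')(Function('r')(-14)))) = Add(Rational(13, 2), Mul(-1, Mul(2, Mul(Rational(1, 2), Pow(-14, 2))))) = Add(Rational(13, 2), Mul(-1, Mul(2, Mul(Rational(1, 2), 196)))) = Add(Rational(13, 2), Mul(-1, Mul(2, 98))) = Add(Rational(13, 2), Mul(-1, 196)) = Add(Rational(13, 2), -196) = Rational(-379, 2)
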